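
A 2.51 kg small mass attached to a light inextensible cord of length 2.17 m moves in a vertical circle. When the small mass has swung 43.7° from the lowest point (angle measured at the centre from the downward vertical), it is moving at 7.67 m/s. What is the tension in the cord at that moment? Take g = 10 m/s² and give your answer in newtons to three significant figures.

Take the radial direction toward the centre of the circle as positive. The component of the weight along the string toward the centre is −mg cos φ (φ measured from the bottom), so Newton's second law along the string gives T − mg cos φ = m v²/r.
cos 43.7° = 0.7230, so T = m(v²/r + g cos φ) = 2.51 × ((7.67)²/2.17 + 10.0 × 0.7230) = 2.51 × (27.11 + (7.230)) = 2.51 × 34.34 = 86.19 N.

86.2 N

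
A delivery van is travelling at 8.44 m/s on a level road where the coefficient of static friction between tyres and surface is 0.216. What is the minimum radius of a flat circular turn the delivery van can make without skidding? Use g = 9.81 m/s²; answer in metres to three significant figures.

At the limit, μ_s m g = m v²/r, so r_min = v²/(μ_s g) = (8.44)²/(0.216 × 9.81) = 71.23/2.119 = 33.62 m.

33.6 m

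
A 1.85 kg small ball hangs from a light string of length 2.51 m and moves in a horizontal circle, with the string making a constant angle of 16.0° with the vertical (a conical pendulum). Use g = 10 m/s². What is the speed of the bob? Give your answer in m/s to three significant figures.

1.41 m/s

The radius of the circle is r = L sinθ = 2.51 × sin 16.0° = 0.6918 m.
Horizontally T sinθ = mv²/r and vertically T cosθ = mg, so tanθ = v²/(rg).
v = √(r g tanθ) = √(0.6918 × 10.0 × 0.2867) = √1.984 = 1.408 m/s.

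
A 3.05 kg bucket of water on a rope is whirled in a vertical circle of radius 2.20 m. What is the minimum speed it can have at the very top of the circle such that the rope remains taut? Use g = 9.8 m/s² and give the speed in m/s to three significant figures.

At the highest point the centre is directly below, so both the weight and T act inward: T + mg = mv²/r.
At minimum speed T → 0, so mg = mv_min²/r ⇒ v_min = √(g r) = √(9.8 × 2.20) = 4.643 m/s.

4.64 m/s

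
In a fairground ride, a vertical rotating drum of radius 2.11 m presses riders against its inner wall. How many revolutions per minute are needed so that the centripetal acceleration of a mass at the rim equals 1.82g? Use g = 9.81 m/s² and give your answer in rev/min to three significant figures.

Require ω²r = 1.82g, so ω = √(1.82 × 9.81/2.11) = 2.909 rad/s.
In rev/min: ω × 60/(2π) = 2.909 × 60/(2π) = 27.78 rev/min.

27.8 rev/min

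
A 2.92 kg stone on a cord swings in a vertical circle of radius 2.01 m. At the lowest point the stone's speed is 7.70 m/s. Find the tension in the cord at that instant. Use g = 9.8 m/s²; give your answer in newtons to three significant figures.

At the lowest point, T points up (toward the centre) and the weight mg points down (away from the centre), so the net inward force is T − mg = mv²/r.
T = m(v²/r + g) = 2.92 × ((7.70)²/2.01 + 9.8) = 2.92 × (29.50 + 9.8) = 2.92 × 39.30 = 114.7 N.

115 N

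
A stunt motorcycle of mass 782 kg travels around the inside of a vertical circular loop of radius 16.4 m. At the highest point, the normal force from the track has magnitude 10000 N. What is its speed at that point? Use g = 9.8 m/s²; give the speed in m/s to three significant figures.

At the top, N + mg = mv²/r, so v = √(r(N/m + g)) = √(16.4 × (10000/782 + 9.8)) = √(16.4 × 22.59) = √370.4 = 19.25 m/s.

19.2 m/s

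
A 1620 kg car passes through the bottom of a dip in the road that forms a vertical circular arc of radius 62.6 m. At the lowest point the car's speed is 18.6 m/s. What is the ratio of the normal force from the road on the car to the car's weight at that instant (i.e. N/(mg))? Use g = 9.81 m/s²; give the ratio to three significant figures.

1.56

At the bottom, N − mg = mv²/r, so N = m(v²/r + g) and N/(mg) = v²/(rg) + 1 = (18.6)²/(62.6 × 9.81) + 1 = 0.5634 + 1 = 1.563.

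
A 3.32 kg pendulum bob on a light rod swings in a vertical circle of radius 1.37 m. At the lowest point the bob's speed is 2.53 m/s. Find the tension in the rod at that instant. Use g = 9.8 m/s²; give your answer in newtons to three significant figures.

At the lowest point, T points up (toward the centre) and the weight mg points down (away from the centre), so the net inward force is T − mg = mv²/r.
T = m(v²/r + g) = 3.32 × ((2.53)²/1.37 + 9.8) = 3.32 × (4.672 + 9.8) = 3.32 × 14.47 = 48.05 N.

48.0 N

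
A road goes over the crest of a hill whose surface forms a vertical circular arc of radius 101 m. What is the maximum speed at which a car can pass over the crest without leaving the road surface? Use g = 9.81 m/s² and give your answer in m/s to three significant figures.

At the crest the centre of the circle is below the car, so the net downward (centripetal) force is mg − N = mv²/r.
The car leaves the road when N → 0, giving v_max = √(g r) = √(9.81 × 101) = 31.48 m/s.

31.5 m/s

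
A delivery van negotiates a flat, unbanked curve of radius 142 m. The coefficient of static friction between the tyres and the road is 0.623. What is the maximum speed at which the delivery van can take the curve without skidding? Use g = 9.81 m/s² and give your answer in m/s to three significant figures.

29.5 m/s

Friction provides the centripetal force on a flat curve. At maximum speed it is at its limiting value: μ_s m g = m v²/r.
Mass cancels: v_max = √(μ_s g r) = √(0.623 × 9.81 × 142) = √867.9 = 29.46 m/s.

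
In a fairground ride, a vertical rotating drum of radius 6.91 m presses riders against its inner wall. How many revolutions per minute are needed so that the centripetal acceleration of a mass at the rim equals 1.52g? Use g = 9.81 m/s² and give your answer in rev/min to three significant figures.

14.0 rev/min

Require ω²r = 1.52g, so ω = √(1.52 × 9.81/6.91) = 1.469 rad/s.
In rev/min: ω × 60/(2π) = 1.469 × 60/(2π) = 14.03 rev/min.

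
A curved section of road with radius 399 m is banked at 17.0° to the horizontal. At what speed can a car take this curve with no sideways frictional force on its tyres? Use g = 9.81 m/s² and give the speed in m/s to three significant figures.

On a frictionless banked curve, N sinθ = mv²/r and N cosθ = mg, so tanθ = v²/(rg).
v = √(r g tanθ) = √(399 × 9.81 × tan 17.0°) = √(399 × 9.81 × 0.3057) = √1197 = 34.59 m/s.

34.6 m/s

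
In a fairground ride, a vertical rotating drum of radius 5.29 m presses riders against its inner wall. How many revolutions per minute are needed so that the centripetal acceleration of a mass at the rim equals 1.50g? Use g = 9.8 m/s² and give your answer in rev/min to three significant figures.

Require ω²r = 1.50g, so ω = √(1.50 × 9.8/5.29) = 1.667 rad/s.
In rev/min: ω × 60/(2π) = 1.667 × 60/(2π) = 15.92 rev/min.

15.9 rev/min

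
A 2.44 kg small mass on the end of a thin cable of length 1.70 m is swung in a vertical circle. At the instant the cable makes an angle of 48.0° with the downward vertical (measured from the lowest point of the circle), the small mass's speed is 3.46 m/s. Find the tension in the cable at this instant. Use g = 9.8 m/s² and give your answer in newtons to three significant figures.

33.2 N

Take the radial direction toward the centre of the circle as positive. The component of the weight along the string toward the centre is −mg cos φ (φ measured from the bottom), so Newton's second law along the string gives T − mg cos φ = m v²/r.
cos 48.0° = 0.6691, so T = m(v²/r + g cos φ) = 2.44 × ((3.46)²/1.70 + 9.8 × 0.6691) = 2.44 × (7.042 + (6.557)) = 2.44 × 13.60 = 33.18 N.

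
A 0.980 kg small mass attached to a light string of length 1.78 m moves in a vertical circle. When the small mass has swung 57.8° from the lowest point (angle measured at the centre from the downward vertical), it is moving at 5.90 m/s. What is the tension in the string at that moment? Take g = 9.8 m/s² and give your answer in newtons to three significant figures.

Take the radial direction toward the centre of the circle as positive. The component of the weight along the string toward the centre is −mg cos φ (φ measured from the bottom), so Newton's second law along the string gives T − mg cos φ = m v²/r.
cos 57.8° = 0.5329, so T = m(v²/r + g cos φ) = 0.980 × ((5.90)²/1.78 + 9.8 × 0.5329) = 0.980 × (19.56 + (5.222)) = 0.980 × 24.78 = 24.28 N.

24.3 N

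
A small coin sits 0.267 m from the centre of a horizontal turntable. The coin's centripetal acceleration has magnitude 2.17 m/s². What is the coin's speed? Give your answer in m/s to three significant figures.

0.761 m/s

a_c = v²/r ⇒ v = √(a_c · r) = √(2.17 × 0.267) = √0.5794 = 0.7612 m/s.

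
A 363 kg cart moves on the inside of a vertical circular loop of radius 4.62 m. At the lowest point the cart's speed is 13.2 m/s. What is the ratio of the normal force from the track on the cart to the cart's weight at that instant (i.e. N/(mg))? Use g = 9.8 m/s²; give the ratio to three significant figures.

At the bottom, N − mg = mv²/r, so N = m(v²/r + g) and N/(mg) = v²/(rg) + 1 = (13.2)²/(4.62 × 9.8) + 1 = 3.848 + 1 = 4.848.

4.85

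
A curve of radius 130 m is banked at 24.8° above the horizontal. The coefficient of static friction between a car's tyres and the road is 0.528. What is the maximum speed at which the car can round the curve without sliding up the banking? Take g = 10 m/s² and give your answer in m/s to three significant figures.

At the maximum speed, friction acts down the slope at its limiting value f = μN. Radially (horizontal, toward centre): N sinθ + μN cosθ = mv²/r. Vertically: N cosθ − μN sinθ = mg.
Dividing: v² = r g (sinθ + μcosθ)/(cosθ − μsinθ).
sinθ + μcosθ = 0.4195 + 0.528×0.9078 = 0.8988; cosθ − μsinθ = 0.9078 − 0.528×0.4195 = 0.6863.
v² = 130 × 10.0 × 0.8988/0.6863 = 1702 m²/s², so v = 41.26 m/s.

41.3 m/s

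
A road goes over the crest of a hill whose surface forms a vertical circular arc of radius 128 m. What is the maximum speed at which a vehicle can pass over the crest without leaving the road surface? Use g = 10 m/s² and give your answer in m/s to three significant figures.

35.8 m/s

At the crest the centre of the circle is below the vehicle, so the net downward (centripetal) force is mg − N = mv²/r.
The vehicle leaves the road when N → 0, giving v_max = √(g r) = √(10.0 × 128) = 35.78 m/s.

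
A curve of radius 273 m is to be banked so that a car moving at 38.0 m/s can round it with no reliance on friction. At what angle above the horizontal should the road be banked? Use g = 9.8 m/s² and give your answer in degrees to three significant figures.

For a frictionless banked turn: horizontally N sinθ = mv²/r and vertically N cosθ = mg.
Dividing: tanθ = v²/(r g) = (38.0)²/(273 × 9.8) = 1444/2675 = 0.5397.
θ = arctan(0.5397) = 28.36°.

28.4°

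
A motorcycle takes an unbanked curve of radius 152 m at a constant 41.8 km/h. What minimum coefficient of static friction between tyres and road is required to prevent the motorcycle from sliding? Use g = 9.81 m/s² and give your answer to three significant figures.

0.0904

v = 41.8/3.6 = 11.61 m/s.
Friction provides the centripetal force: μ_s m g = m v²/r, so μ_s = v²/(g r) = (11.61)²/(9.81 × 152) = 134.8/1491 = 0.09041.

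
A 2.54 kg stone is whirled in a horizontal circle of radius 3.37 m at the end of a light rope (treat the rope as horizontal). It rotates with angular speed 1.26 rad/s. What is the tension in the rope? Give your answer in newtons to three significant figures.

13.6 N

v = ωr = 1.26 × 3.37 = 4.246 m/s.
The tension is the only horizontal force, so it supplies the full centripetal force: T = m v²/r = 2.54 × (4.246)²/3.37 = 2.54 × 18.03/3.37 = 13.59 N.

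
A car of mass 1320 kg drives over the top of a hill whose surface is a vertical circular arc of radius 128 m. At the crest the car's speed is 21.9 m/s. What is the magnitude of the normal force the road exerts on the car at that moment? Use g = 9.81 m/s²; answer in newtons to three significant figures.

8000 N

At the crest the centripetal acceleration points downward (toward the centre of the arc), so mg − N = mv²/r.
N = m(g − v²/r) = 1320 × (9.81 − (21.9)²/128) = 1320 × (9.81 − 3.747) = 1320 × 6.063 = 8003 N.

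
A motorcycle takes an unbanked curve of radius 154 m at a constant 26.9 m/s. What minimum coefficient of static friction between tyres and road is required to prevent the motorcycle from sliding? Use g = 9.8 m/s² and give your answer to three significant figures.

0.479

Friction provides the centripetal force: μ_s m g = m v²/r, so μ_s = v²/(g r) = (26.90)²/(9.8 × 154) = 723.6/1509 = 0.4795.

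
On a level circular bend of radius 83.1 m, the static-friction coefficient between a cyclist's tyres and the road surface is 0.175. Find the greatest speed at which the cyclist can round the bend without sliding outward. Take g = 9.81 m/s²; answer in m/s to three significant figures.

11.9 m/s

Friction provides the centripetal force on a flat curve. At maximum speed it is at its limiting value: μ_s m g = m v²/r.
Mass cancels: v_max = √(μ_s g r) = √(0.175 × 9.81 × 83.1) = √142.7 = 11.94 m/s.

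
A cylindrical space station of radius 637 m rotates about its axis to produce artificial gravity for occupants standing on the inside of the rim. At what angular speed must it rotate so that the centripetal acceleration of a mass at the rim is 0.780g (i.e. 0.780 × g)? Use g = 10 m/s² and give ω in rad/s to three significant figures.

Centripetal acceleration a_c = ω²r. Setting ω²r = 0.780g:
ω = √(0.780g / r) = √(0.780 × 10.0 / 637) = √0.01224 = 0.1107 rad/s.

0.111 rad/s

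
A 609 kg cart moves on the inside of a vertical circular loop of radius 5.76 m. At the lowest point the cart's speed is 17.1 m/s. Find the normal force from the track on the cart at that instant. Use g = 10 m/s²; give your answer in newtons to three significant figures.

37000 N

At the lowest point, N points up (toward the centre) and the weight mg points down (away from the centre), so the net inward force is N − mg = mv²/r.
N = m(v²/r + g) = 609 × ((17.1)²/5.76 + 10.0) = 609 × (50.77 + 10.0) = 609 × 60.77 = 37010 N.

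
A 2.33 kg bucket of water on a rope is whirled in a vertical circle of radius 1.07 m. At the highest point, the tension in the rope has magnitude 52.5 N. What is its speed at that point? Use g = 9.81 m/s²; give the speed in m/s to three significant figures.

5.88 m/s

At the top, T + mg = mv²/r, so v = √(r(T/m + g)) = √(1.07 × (52.5/2.33 + 9.81)) = √(1.07 × 32.34) = √34.61 = 5.883 m/s.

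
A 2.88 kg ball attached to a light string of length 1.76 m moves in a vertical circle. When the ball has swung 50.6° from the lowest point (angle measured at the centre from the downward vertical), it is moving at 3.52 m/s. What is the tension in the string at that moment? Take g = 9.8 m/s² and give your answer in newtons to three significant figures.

38.2 N

Take the radial direction toward the centre of the circle as positive. The component of the weight along the string toward the centre is −mg cos φ (φ measured from the bottom), so Newton's second law along the string gives T − mg cos φ = m v²/r.
cos 50.6° = 0.6347, so T = m(v²/r + g cos φ) = 2.88 × ((3.52)²/1.76 + 9.8 × 0.6347) = 2.88 × (7.040 + (6.220)) = 2.88 × 13.26 = 38.19 N.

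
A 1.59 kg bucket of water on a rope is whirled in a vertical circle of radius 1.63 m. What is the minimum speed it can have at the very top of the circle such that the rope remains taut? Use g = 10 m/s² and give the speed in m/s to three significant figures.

4.04 m/s

At the highest point the centre is directly below, so both the weight and T act inward: T + mg = mv²/r.
At minimum speed T → 0, so mg = mv_min²/r ⇒ v_min = √(g r) = √(10.0 × 1.63) = 4.037 m/s.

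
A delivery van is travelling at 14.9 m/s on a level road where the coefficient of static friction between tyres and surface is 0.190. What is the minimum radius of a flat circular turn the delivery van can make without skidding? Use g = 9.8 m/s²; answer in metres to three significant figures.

119 m

At the limit, μ_s m g = m v²/r, so r_min = v²/(μ_s g) = (14.9)²/(0.190 × 9.8) = 222.0/1.862 = 119.2 m.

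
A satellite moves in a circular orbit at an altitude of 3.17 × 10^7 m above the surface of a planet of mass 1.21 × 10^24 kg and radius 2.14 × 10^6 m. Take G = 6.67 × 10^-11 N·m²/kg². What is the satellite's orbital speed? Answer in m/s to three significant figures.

1540 m/s

Orbital radius r = R + h = 2.14 × 10^6 + 3.17 × 10^7 = 3.384 × 10^7 m.
Gravity supplies the centripetal force: G M m / r² = m v² / r, so v = √(GM/r).
v = √(6.67 × 10^-11 × 1.21 × 10^24 / 3.384 × 10^7) = √(2.385 × 10^6) = 1544 m/s.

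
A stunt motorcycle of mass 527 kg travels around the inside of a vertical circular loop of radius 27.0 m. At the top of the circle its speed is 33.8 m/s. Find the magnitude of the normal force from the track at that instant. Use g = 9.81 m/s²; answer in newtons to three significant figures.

17100 N

At the top, both N and the weight mg point inward (toward the centre), so N + mg = mv²/r.
N = m(v²/r − g) = 527 × ((33.8)²/27.0 − 9.81) = 527 × (42.31 − 9.81) = 527 × 32.50 = 17130 N.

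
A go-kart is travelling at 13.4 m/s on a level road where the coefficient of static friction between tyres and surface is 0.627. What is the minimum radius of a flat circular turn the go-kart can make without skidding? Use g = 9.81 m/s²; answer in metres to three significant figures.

At the limit, μ_s m g = m v²/r, so r_min = v²/(μ_s g) = (13.4)²/(0.627 × 9.81) = 179.6/6.151 = 29.19 m.

29.2 m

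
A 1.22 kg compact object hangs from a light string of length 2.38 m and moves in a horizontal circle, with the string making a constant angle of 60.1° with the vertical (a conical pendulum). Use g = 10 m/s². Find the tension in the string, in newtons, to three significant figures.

24.5 N

Vertically the bob has no acceleration, so T cosθ = mg.
T = mg/cosθ = 1.22 × 10.0 / cos 60.1° = 12.20/0.4985 = 24.47 N.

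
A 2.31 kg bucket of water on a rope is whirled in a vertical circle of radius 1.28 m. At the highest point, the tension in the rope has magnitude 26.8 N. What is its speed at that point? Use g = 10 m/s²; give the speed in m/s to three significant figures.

5.26 m/s

At the top, T + mg = mv²/r, so v = √(r(T/m + g)) = √(1.28 × (26.8/2.31 + 10.0)) = √(1.28 × 21.60) = √27.65 = 5.258 m/s.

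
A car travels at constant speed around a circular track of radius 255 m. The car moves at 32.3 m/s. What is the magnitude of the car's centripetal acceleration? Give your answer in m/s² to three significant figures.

4.09 m/s²

a_c = v²/r = (32.30)²/255 = 1043/255 = 4.091 m/s².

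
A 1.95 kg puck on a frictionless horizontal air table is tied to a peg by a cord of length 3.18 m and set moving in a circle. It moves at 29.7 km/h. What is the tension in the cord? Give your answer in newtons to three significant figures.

41.7 N

v = 29.7 km/h = 29.7/3.6 = 8.250 m/s.
The tension is the only horizontal force, so it supplies the full centripetal force: T = m v²/r = 1.95 × (8.250)²/3.18 = 1.95 × 68.06/3.18 = 41.74 N.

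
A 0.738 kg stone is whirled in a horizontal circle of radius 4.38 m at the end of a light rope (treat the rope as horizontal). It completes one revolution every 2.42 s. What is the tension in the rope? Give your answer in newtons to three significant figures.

21.8 N

v = 2πr/T = 2π × 4.38/2.42 = 11.37 m/s.
The tension is the only horizontal force, so it supplies the full centripetal force: T = m v²/r = 0.738 × (11.37)²/4.38 = 0.738 × 129.3/4.38 = 21.79 N.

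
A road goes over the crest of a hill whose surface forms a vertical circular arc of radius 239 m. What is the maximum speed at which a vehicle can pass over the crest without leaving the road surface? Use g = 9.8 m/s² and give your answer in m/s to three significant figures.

At the crest the centre of the circle is below the vehicle, so the net downward (centripetal) force is mg − N = mv²/r.
The vehicle leaves the road when N → 0, giving v_max = √(g r) = √(9.8 × 239) = 48.40 m/s.

48.4 m/s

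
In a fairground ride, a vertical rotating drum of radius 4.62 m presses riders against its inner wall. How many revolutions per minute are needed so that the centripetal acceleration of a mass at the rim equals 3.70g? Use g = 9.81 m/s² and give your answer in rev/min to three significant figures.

Require ω²r = 3.70g, so ω = √(3.70 × 9.81/4.62) = 2.803 rad/s.
In rev/min: ω × 60/(2π) = 2.803 × 60/(2π) = 26.77 rev/min.

26.8 rev/min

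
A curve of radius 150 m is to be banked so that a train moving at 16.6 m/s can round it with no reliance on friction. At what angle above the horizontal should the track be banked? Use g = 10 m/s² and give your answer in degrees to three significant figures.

10.4°

For a frictionless banked turn: horizontally N sinθ = mv²/r and vertically N cosθ = mg.
Dividing: tanθ = v²/(r g) = (16.6)²/(150 × 10.0) = 275.6/1500 = 0.1837.
θ = arctan(0.1837) = 10.41°.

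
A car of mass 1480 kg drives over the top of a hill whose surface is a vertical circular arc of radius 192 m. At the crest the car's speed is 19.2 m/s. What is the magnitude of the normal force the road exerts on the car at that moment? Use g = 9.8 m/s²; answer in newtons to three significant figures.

At the crest the centripetal acceleration points downward (toward the centre of the arc), so mg − N = mv²/r.
N = m(g − v²/r) = 1480 × (9.8 − (19.2)²/192) = 1480 × (9.8 − 1.920) = 1480 × 7.880 = 11660 N.

11700 N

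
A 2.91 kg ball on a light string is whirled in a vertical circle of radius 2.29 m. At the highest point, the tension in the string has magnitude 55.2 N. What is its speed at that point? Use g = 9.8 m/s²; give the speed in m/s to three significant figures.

8.12 m/s

At the top, T + mg = mv²/r, so v = √(r(T/m + g)) = √(2.29 × (55.2/2.91 + 9.8)) = √(2.29 × 28.77) = √65.88 = 8.117 m/s.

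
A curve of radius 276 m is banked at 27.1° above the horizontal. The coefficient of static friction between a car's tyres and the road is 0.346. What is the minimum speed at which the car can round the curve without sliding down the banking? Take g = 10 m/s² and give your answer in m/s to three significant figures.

At the minimum speed, friction acts up the slope at its limiting value f = μN. Radially (horizontal, toward centre): N sinθ − μN cosθ = mv²/r. Vertically: N cosθ + μN sinθ = mg.
Dividing: v² = r g (sinθ − μcosθ)/(cosθ + μsinθ).
sinθ − μcosθ = 0.4555 − 0.346×0.8902 = 0.1475; cosθ + μsinθ = 0.8902 + 0.346×0.4555 = 1.048.
v² = 276 × 10.0 × 0.1475/1.048 = 388.6 m²/s², so v = 19.71 m/s.

19.7 m/s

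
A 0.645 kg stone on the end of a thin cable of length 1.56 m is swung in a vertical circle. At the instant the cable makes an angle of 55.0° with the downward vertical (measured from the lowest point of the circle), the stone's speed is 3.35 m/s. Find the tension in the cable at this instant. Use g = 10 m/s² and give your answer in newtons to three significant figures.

Take the radial direction toward the centre of the circle as positive. The component of the weight along the string toward the centre is −mg cos φ (φ measured from the bottom), so Newton's second law along the string gives T − mg cos φ = m v²/r.
cos 55.0° = 0.5736, so T = m(v²/r + g cos φ) = 0.645 × ((3.35)²/1.56 + 10.0 × 0.5736) = 0.645 × (7.194 + (5.736)) = 0.645 × 12.93 = 8.340 N.

8.34 N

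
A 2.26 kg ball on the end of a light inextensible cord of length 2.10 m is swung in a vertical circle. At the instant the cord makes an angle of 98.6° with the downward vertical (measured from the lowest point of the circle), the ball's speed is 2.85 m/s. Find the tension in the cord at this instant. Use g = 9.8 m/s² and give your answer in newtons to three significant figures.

Take the radial direction toward the centre of the circle as positive. The component of the weight along the string toward the centre is −mg cos φ (φ measured from the bottom), so Newton's second law along the string gives T − mg cos φ = m v²/r.
cos 98.6° = -0.1495, so T = m(v²/r + g cos φ) = 2.26 × ((2.85)²/2.10 + 9.8 × -0.1495) = 2.26 × (3.868 + (-1.465)) = 2.26 × 2.402 = 5.429 N.

5.43 N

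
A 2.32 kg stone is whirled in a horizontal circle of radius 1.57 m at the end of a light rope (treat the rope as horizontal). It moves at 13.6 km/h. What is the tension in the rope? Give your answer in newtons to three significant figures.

v = 13.6 km/h = 13.6/3.6 = 3.778 m/s.
The tension is the only horizontal force, so it supplies the full centripetal force: T = m v²/r = 2.32 × (3.778)²/1.57 = 2.32 × 14.27/1.57 = 21.09 N.

21.1 N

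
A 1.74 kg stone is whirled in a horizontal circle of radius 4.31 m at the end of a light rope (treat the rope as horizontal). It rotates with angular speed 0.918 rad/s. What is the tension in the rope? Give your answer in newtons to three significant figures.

6.32 N

v = ωr = 0.918 × 4.31 = 3.957 m/s.
The tension is the only horizontal force, so it supplies the full centripetal force: T = m v²/r = 1.74 × (3.957)²/4.31 = 1.74 × 15.65/4.31 = 6.320 N.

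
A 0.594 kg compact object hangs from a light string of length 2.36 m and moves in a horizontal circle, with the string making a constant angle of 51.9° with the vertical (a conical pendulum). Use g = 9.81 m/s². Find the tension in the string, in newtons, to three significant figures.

9.44 N

Vertically the bob has no acceleration, so T cosθ = mg.
T = mg/cosθ = 0.594 × 9.81 / cos 51.9° = 5.827/0.6170 = 9.444 N.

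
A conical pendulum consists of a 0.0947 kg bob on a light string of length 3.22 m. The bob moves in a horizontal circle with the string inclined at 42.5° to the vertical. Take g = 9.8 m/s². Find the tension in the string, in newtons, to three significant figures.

1.26 N

Vertically the bob has no acceleration, so T cosθ = mg.
T = mg/cosθ = 0.0947 × 9.8 / cos 42.5° = 0.9281/0.7373 = 1.259 N.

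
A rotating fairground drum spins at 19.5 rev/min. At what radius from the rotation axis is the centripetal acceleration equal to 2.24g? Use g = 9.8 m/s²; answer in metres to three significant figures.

ω = 19.5 rev/min × 2π/60 = 2.042 rad/s.
a_c = ω²r = 2.24g ⇒ r = 2.24 × 9.8 / (2.042)² = 21.95/4.170 = 5.264 m.

5.26 m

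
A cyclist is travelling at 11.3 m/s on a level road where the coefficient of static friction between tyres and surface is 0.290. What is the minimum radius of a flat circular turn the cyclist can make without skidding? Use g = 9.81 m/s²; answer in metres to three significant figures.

44.9 m

At the limit, μ_s m g = m v²/r, so r_min = v²/(μ_s g) = (11.3)²/(0.290 × 9.81) = 127.7/2.845 = 44.88 m.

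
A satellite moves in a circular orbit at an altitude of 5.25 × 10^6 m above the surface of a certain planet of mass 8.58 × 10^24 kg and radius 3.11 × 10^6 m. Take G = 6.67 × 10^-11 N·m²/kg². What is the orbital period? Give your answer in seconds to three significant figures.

r = R + h = 3.11 × 10^6 + 5.25 × 10^6 = 8.360 × 10^6 m. Gravity provides the centripetal force: G M m / r² = m v² / r ⇒ v = √(GM/r) = 8274 m/s.
T = 2πr/v = 2π × 8.360 × 10^6 / 8274 = 6349 s.

6350 s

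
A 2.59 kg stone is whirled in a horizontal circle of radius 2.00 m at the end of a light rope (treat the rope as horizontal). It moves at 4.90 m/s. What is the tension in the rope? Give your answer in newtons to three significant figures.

The tension is the only horizontal force, so it supplies the full centripetal force: T = m v²/r = 2.59 × (4.900)²/2.00 = 2.59 × 24.01/2.00 = 31.09 N.

31.1 N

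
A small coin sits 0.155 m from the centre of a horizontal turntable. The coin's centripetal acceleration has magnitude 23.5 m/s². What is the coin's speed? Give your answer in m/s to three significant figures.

a_c = v²/r ⇒ v = √(a_c · r) = √(23.5 × 0.155) = √3.642 = 1.909 m/s.

1.91 m/s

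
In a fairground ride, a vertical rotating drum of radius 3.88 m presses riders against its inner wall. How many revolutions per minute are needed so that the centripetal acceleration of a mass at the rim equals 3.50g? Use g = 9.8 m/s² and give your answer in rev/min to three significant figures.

Require ω²r = 3.50g, so ω = √(3.50 × 9.8/3.88) = 2.973 rad/s.
In rev/min: ω × 60/(2π) = 2.973 × 60/(2π) = 28.39 rev/min.

28.4 rev/min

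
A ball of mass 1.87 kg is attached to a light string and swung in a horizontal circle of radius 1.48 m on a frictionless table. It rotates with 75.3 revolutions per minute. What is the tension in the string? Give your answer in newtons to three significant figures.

ω = 75.3 rev/min × 2π/60 = 7.885 rad/s, so v = ωr = 7.885 × 1.48 = 11.67 m/s.
The tension is the only horizontal force, so it supplies the full centripetal force: T = m v²/r = 1.87 × (11.67)²/1.48 = 1.87 × 136.2/1.48 = 172.1 N.

172 N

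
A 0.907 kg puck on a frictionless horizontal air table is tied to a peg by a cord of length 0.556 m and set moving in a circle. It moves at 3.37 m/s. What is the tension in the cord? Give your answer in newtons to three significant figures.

18.5 N

The tension is the only horizontal force, so it supplies the full centripetal force: T = m v²/r = 0.907 × (3.370)²/0.556 = 0.907 × 11.36/0.556 = 18.53 N.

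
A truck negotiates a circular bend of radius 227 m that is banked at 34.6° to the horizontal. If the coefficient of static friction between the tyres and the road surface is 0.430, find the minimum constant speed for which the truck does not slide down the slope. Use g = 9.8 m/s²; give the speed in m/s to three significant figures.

At the minimum speed, friction acts up the slope at its limiting value f = μN. Radially (horizontal, toward centre): N sinθ − μN cosθ = mv²/r. Vertically: N cosθ + μN sinθ = mg.
Dividing: v² = r g (sinθ − μcosθ)/(cosθ + μsinθ).
sinθ − μcosθ = 0.5678 − 0.430×0.8231 = 0.2139; cosθ + μsinθ = 0.8231 + 0.430×0.5678 = 1.067.
v² = 227 × 9.8 × 0.2139/1.067 = 445.8 m²/s², so v = 21.11 m/s.

21.1 m/s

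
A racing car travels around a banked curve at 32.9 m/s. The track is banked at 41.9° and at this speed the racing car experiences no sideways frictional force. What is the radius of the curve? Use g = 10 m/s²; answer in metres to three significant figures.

Frictionless banking: tanθ = v²/(rg), so r = v²/(g tanθ).
r = (32.9)²/(10.0 × tan 41.9°) = 1082/(10.0 × 0.8972) = 1082/8.972 = 120.6 m.

121 m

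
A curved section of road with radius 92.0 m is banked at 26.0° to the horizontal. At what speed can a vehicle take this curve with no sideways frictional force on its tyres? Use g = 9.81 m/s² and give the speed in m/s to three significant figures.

21.0 m/s

On a frictionless banked curve, N sinθ = mv²/r and N cosθ = mg, so tanθ = v²/(rg).
v = √(r g tanθ) = √(92.0 × 9.81 × tan 26.0°) = √(92.0 × 9.81 × 0.4877) = √440.2 = 20.98 m/s.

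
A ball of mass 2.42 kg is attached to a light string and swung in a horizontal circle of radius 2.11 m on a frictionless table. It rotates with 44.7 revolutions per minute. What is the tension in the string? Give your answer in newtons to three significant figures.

ω = 44.7 rev/min × 2π/60 = 4.681 rad/s, so v = ωr = 4.681 × 2.11 = 9.877 m/s.
The tension is the only horizontal force, so it supplies the full centripetal force: T = m v²/r = 2.42 × (9.877)²/2.11 = 2.42 × 97.55/2.11 = 111.9 N.

112 N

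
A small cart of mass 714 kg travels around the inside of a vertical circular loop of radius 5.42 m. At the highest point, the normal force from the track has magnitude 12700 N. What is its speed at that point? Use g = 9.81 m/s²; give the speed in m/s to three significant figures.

At the top, N + mg = mv²/r, so v = √(r(N/m + g)) = √(5.42 × (12700/714 + 9.81)) = √(5.42 × 27.60) = √149.6 = 12.23 m/s.

12.2 m/s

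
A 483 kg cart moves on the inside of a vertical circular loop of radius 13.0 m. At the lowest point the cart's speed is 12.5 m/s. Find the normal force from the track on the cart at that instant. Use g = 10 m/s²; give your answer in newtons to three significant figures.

At the lowest point, N points up (toward the centre) and the weight mg points down (away from the centre), so the net inward force is N − mg = mv²/r.
N = m(v²/r + g) = 483 × ((12.5)²/13.0 + 10.0) = 483 × (12.02 + 10.0) = 483 × 22.02 = 10640 N.

10600 N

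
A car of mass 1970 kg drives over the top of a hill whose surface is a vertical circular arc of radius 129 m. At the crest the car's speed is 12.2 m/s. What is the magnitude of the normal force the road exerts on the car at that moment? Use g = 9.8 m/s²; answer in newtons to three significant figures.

17000 N

At the crest the centripetal acceleration points downward (toward the centre of the arc), so mg − N = mv²/r.
N = m(g − v²/r) = 1970 × (9.8 − (12.2)²/129) = 1970 × (9.8 − 1.154) = 1970 × 8.646 = 17030 N.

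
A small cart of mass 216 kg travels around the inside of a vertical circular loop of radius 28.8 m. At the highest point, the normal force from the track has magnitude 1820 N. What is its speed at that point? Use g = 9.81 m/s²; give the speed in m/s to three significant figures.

22.9 m/s

At the top, N + mg = mv²/r, so v = √(r(N/m + g)) = √(28.8 × (1820/216 + 9.81)) = √(28.8 × 18.24) = √525.2 = 22.92 m/s.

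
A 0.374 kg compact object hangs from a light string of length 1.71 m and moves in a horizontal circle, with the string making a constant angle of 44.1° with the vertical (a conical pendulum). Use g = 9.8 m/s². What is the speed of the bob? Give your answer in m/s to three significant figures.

3.36 m/s

The radius of the circle is r = L sinθ = 1.71 × sin 44.1° = 1.190 m.
Horizontally T sinθ = mv²/r and vertically T cosθ = mg, so tanθ = v²/(rg).
v = √(r g tanθ) = √(1.190 × 9.8 × 0.9691) = √11.30 = 3.362 m/s.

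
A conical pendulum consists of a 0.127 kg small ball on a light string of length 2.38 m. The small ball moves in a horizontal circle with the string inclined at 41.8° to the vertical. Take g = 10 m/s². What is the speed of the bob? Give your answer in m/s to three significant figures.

3.77 m/s

The radius of the circle is r = L sinθ = 2.38 × sin 41.8° = 1.586 m.
Horizontally T sinθ = mv²/r and vertically T cosθ = mg, so tanθ = v²/(rg).
v = √(r g tanθ) = √(1.586 × 10.0 × 0.8941) = √14.18 = 3.766 m/s.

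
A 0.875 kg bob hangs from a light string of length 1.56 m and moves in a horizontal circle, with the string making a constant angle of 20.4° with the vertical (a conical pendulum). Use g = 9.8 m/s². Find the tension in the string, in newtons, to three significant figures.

9.15 N

Vertically the bob has no acceleration, so T cosθ = mg.
T = mg/cosθ = 0.875 × 9.8 / cos 20.4° = 8.575/0.9373 = 9.149 N.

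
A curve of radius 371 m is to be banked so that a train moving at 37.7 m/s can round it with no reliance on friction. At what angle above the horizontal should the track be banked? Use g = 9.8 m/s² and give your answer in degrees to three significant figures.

21.4°

With no friction, the horizontal component of the normal force provides the centripetal force: N sinθ = mv²/r, while N cosθ = mg vertically.
Dividing: tanθ = v²/(r g) = (37.7)²/(371 × 9.8) = 1421/3636 = 0.3909.
θ = arctan(0.3909) = 21.35°.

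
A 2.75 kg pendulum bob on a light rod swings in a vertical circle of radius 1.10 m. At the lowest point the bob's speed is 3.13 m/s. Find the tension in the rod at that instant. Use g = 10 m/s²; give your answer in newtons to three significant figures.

At the lowest point, T points up (toward the centre) and the weight mg points down (away from the centre), so the net inward force is T − mg = mv²/r.
T = m(v²/r + g) = 2.75 × ((3.13)²/1.10 + 10.0) = 2.75 × (8.906 + 10.0) = 2.75 × 18.91 = 51.99 N.

52.0 N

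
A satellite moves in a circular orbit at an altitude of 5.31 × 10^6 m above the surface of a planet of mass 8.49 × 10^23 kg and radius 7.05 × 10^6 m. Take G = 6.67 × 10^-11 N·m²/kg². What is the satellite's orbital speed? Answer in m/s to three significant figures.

2140 m/s

Orbital radius r = R + h = 7.05 × 10^6 + 5.31 × 10^6 = 1.236 × 10^7 m.
Gravity supplies the centripetal force: G M m / r² = m v² / r, so v = √(GM/r).
v = √(6.67 × 10^-11 × 8.49 × 10^23 / 1.236 × 10^7) = √(4.582 × 10^6) = 2140 m/s.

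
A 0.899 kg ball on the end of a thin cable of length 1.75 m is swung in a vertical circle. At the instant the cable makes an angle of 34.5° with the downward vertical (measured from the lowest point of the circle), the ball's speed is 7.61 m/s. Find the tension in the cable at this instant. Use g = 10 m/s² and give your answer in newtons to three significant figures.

37.2 N

Take the radial direction toward the centre of the circle as positive. The component of the weight along the string toward the centre is −mg cos φ (φ measured from the bottom), so Newton's second law along the string gives T − mg cos φ = m v²/r.
cos 34.5° = 0.8241, so T = m(v²/r + g cos φ) = 0.899 × ((7.61)²/1.75 + 10.0 × 0.8241) = 0.899 × (33.09 + (8.241)) = 0.899 × 41.33 = 37.16 N.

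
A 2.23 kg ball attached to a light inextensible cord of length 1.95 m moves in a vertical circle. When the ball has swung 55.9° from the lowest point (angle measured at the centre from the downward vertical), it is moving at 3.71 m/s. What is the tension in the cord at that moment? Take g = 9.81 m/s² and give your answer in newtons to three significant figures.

28.0 N

Take the radial direction toward the centre of the circle as positive. The component of the weight along the string toward the centre is −mg cos φ (φ measured from the bottom), so Newton's second law along the string gives T − mg cos φ = m v²/r.
cos 55.9° = 0.5606, so T = m(v²/r + g cos φ) = 2.23 × ((3.71)²/1.95 + 9.81 × 0.5606) = 2.23 × (7.059 + (5.500)) = 2.23 × 12.56 = 28.01 N.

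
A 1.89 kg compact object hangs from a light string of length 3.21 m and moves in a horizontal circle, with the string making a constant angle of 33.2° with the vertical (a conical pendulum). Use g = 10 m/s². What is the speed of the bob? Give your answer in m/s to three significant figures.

3.39 m/s

The radius of the circle is r = L sinθ = 3.21 × sin 33.2° = 1.758 m.
Horizontally T sinθ = mv²/r and vertically T cosθ = mg, so tanθ = v²/(rg).
v = √(r g tanθ) = √(1.758 × 10.0 × 0.6544) = √11.50 = 3.391 m/s.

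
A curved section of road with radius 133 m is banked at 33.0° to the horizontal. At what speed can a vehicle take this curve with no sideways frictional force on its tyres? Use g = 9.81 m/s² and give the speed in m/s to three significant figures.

On a frictionless banked curve, N sinθ = mv²/r and N cosθ = mg, so tanθ = v²/(rg).
v = √(r g tanθ) = √(133 × 9.81 × tan 33.0°) = √(133 × 9.81 × 0.6494) = √847.3 = 29.11 m/s.

29.1 m/s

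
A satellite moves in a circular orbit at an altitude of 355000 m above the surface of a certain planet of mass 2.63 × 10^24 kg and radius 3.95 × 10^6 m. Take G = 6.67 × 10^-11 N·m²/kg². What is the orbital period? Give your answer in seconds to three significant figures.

r = R + h = 3.95 × 10^6 + 355000 = 4.305 × 10^6 m. Gravity provides the centripetal force: G M m / r² = m v² / r ⇒ v = √(GM/r) = 6383 m/s.
T = 2πr/v = 2π × 4.305 × 10^6 / 6383 = 4237 s.

4240 s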